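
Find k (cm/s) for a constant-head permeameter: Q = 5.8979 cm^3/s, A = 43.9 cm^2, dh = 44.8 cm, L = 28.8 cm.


Compute hydraulic gradient:
i = dh / L = 44.8 / 28.8 = 1.55556
Then apply Darcy's law:
k = Q / (A * i)
k = 5.8979 / (43.9 * 1.55556)
k = 5.8979 / 68.2889
k = 0.086367 cm/s


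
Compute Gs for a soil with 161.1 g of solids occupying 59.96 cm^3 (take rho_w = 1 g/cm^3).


Result: 2.687

Derivation:
Using Gs = m_s / (V_s * rho_w)
Since rho_w = 1 g/cm^3:
Gs = 161.1 / 59.96
Gs = 2.687


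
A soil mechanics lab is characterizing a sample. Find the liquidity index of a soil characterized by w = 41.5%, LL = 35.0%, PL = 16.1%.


Result: 1.344

Derivation:
First compute the plasticity index:
PI = LL - PL = 35.0 - 16.1 = 18.9
Then compute the liquidity index:
LI = (w - PL) / PI
LI = (41.5 - 16.1) / 18.9
LI = 1.344


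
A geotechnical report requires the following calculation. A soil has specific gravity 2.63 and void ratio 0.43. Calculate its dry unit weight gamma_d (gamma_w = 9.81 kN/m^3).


Using gamma_d = Gs * gamma_w / (1 + e)
gamma_d = 2.63 * 9.81 / (1 + 0.43)
gamma_d = 2.63 * 9.81 / 1.43
gamma_d = 18.042 kN/m^3


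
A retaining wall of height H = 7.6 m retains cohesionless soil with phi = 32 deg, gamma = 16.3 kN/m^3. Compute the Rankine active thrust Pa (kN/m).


Compute active earth pressure coefficient:
Ka = tan^2(45 - phi/2) = tan^2(29.0) = 0.307259
Compute active force:
Pa = 0.5 * Ka * gamma * H^2
Pa = 0.5 * 0.307259 * 16.3 * 7.6^2
Pa = 144.64 kN/m


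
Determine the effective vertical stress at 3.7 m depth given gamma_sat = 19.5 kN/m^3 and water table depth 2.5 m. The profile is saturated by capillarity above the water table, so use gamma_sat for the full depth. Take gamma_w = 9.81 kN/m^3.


Total stress = gamma_sat * depth
sigma = 19.5 * 3.7 = 72.15 kPa
Pore water pressure u = gamma_w * (depth - d_wt)
u = 9.81 * (3.7 - 2.5) = 11.772 kPa
Effective stress = sigma - u
sigma' = 72.15 - 11.772 = 60.38 kPa


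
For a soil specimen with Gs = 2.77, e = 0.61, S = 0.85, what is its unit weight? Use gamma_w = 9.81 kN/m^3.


Using gamma = gamma_w * (Gs + S*e) / (1 + e)
Numerator: Gs + S*e = 2.77 + 0.85*0.61 = 3.2885
Denominator: 1 + e = 1 + 0.61 = 1.61
gamma = 9.81 * 3.2885 / 1.61
gamma = 20.037 kN/m^3


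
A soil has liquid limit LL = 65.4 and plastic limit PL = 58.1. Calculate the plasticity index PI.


Result: 7.3

Derivation:
Using PI = LL - PL
PI = 65.4 - 58.1
PI = 7.3


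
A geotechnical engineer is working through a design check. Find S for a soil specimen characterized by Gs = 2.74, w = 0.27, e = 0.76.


Using S = Gs * w / e
S = 2.74 * 0.27 / 0.76
S = 0.9734


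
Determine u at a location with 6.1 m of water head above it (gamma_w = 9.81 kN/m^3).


Using u = gamma_w * h_w
u = 9.81 * 6.1
u = 59.84 kPa


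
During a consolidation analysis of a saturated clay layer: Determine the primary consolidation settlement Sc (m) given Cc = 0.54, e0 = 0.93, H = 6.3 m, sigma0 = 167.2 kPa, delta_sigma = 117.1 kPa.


Using Sc = Cc * H / (1 + e0) * log10((sigma0 + delta_sigma) / sigma0)
Stress ratio = (167.2 + 117.1) / 167.2 = 1.70036
log10(1.70036) = 0.230541
Cc * H / (1 + e0) = 0.54 * 6.3 / (1 + 0.93) = 1.76269
Sc = 1.76269 * 0.230541
Sc = 0.4064 m


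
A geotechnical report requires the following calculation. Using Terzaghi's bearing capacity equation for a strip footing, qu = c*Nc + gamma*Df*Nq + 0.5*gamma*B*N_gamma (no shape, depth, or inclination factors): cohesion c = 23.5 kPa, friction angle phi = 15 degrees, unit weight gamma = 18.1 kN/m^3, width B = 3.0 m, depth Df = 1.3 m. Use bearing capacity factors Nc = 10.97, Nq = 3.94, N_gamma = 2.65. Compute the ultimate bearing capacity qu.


Result: 422.45 kPa

Derivation:
Compute qu = c*Nc + gamma*Df*Nq + 0.5*gamma*B*N_gamma
Term 1: 23.5 * 10.97 = 257.795
Term 2: 18.1 * 1.3 * 3.94 = 92.7082
Term 3: 0.5 * 18.1 * 3.0 * 2.65 = 71.9475
qu = 257.795 + 92.7082 + 71.9475
qu = 422.45 kPa


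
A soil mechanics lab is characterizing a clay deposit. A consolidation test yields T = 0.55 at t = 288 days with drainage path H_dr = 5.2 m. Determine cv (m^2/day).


Result: 0.05164 m^2/day

Derivation:
Using cv = T * H_dr^2 / t
H_dr^2 = 5.2^2 = 27.04
cv = 0.55 * 27.04 / 288
cv = 0.05164 m^2/day


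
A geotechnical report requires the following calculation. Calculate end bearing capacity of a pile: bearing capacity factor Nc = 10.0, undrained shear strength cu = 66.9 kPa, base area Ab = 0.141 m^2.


Result: 94.33 kN

Derivation:
Using Qb = Nc * cu * Ab
Qb = 10.0 * 66.9 * 0.141
Qb = 94.33 kN


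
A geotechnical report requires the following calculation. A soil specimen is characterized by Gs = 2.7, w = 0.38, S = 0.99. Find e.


Result: 1.0364

Derivation:
Using the relation e = Gs * w / S
e = 2.7 * 0.38 / 0.99
e = 1.0364


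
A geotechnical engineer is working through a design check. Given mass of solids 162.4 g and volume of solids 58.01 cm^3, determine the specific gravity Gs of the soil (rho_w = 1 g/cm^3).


Result: 2.8

Derivation:
Using Gs = m_s / (V_s * rho_w)
Since rho_w = 1 g/cm^3:
Gs = 162.4 / 58.01
Gs = 2.8


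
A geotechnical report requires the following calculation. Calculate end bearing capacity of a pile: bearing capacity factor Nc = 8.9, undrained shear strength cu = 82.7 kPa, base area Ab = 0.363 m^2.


Using Qb = Nc * cu * Ab
Qb = 8.9 * 82.7 * 0.363
Qb = 267.18 kN


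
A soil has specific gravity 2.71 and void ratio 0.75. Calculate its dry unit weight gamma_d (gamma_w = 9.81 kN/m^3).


Using gamma_d = Gs * gamma_w / (1 + e)
gamma_d = 2.71 * 9.81 / (1 + 0.75)
gamma_d = 2.71 * 9.81 / 1.75
gamma_d = 15.191 kN/m^3


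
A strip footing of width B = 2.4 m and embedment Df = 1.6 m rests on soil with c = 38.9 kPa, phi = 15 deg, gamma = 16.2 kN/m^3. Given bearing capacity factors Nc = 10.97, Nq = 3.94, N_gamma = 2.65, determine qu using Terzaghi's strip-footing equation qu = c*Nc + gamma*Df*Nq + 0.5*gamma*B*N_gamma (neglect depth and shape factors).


Compute qu = c*Nc + gamma*Df*Nq + 0.5*gamma*B*N_gamma
Term 1: 38.9 * 10.97 = 426.733
Term 2: 16.2 * 1.6 * 3.94 = 102.1248
Term 3: 0.5 * 16.2 * 2.4 * 2.65 = 51.516
qu = 426.733 + 102.1248 + 51.516
qu = 580.37 kPa


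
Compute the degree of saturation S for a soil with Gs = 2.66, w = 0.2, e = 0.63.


Using S = Gs * w / e
S = 2.66 * 0.2 / 0.63
S = 0.8444


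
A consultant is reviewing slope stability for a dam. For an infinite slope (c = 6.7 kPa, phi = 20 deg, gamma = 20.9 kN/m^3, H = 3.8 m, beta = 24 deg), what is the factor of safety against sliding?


Result: 1.045

Derivation:
Using Fs = c / (gamma*H*sin(beta)*cos(beta)) + tan(phi)/tan(beta)
Cohesion contribution = 6.7 / (20.9*3.8*sin(24)*cos(24))
Cohesion contribution = 0.22704
Friction contribution = tan(20)/tan(24) = 0.817491
Fs = 0.22704 + 0.817491
Fs = 1.045


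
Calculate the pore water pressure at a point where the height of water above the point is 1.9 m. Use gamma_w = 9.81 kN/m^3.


Using u = gamma_w * h_w
u = 9.81 * 1.9
u = 18.64 kPa


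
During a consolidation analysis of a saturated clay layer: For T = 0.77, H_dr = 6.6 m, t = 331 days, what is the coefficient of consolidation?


Using cv = T * H_dr^2 / t
H_dr^2 = 6.6^2 = 43.56
cv = 0.77 * 43.56 / 331
cv = 0.10133 m^2/day


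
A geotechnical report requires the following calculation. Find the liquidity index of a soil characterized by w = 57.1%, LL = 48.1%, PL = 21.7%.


Result: 1.341

Derivation:
First compute the plasticity index:
PI = LL - PL = 48.1 - 21.7 = 26.4
Then compute the liquidity index:
LI = (w - PL) / PI
LI = (57.1 - 21.7) / 26.4
LI = 1.341


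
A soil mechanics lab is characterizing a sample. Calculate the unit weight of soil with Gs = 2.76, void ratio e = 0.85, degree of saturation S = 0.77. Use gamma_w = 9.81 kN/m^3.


Using gamma = gamma_w * (Gs + S*e) / (1 + e)
Numerator: Gs + S*e = 2.76 + 0.77*0.85 = 3.4145
Denominator: 1 + e = 1 + 0.85 = 1.85
gamma = 9.81 * 3.4145 / 1.85
gamma = 18.106 kN/m^3


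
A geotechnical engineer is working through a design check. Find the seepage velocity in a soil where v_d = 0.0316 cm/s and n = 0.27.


Using v_s = v_d / n
v_s = 0.0316 / 0.27
v_s = 0.11704 cm/s


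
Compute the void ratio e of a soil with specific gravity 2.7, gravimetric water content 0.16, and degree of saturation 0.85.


Using the relation e = Gs * w / S
e = 2.7 * 0.16 / 0.85
e = 0.5082


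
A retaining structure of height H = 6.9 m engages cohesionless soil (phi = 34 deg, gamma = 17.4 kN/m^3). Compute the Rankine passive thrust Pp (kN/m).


Compute passive earth pressure coefficient:
Kp = tan^2(45 + phi/2) = tan^2(62.0) = 3.537132
Compute passive force:
Pp = 0.5 * Kp * gamma * H^2
Pp = 0.5 * 3.537132 * 17.4 * 6.9^2
Pp = 1465.1 kN/m


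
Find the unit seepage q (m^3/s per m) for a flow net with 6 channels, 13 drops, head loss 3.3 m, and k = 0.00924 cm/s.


Convert k to m/s for unit consistency with H:
k = 0.00924 cm/s = 0.00924 / 100 m/s = 9.24e-05 m/s
Using q = k * H * Nf / Nd
Nf / Nd = 6 / 13 = 0.4615
q = 9.24e-05 * 3.3 * 0.4615
q = 0.0001407 m^3/s per m


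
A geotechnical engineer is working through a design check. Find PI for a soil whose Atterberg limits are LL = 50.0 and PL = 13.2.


Using PI = LL - PL
PI = 50.0 - 13.2
PI = 36.8


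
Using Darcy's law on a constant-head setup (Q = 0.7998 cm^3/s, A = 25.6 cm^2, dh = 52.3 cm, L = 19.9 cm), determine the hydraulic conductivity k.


Compute hydraulic gradient:
i = dh / L = 52.3 / 19.9 = 2.62814
Then apply Darcy's law:
k = Q / (A * i)
k = 0.7998 / (25.6 * 2.62814)
k = 0.7998 / 67.2804
k = 0.011888 cm/s


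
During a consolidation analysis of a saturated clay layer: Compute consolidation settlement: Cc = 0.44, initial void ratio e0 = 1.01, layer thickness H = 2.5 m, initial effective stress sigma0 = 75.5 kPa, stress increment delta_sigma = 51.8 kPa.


Using Sc = Cc * H / (1 + e0) * log10((sigma0 + delta_sigma) / sigma0)
Stress ratio = (75.5 + 51.8) / 75.5 = 1.68609
log10(1.68609) = 0.226881
Cc * H / (1 + e0) = 0.44 * 2.5 / (1 + 1.01) = 0.547264
Sc = 0.547264 * 0.226881
Sc = 0.1242 m


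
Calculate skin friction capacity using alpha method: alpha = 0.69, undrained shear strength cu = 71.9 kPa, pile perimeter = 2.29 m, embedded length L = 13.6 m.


Result: 1545.08 kN

Derivation:
Using Qs = alpha * cu * perimeter * L
Qs = 0.69 * 71.9 * 2.29 * 13.6
Qs = 1545.08 kN


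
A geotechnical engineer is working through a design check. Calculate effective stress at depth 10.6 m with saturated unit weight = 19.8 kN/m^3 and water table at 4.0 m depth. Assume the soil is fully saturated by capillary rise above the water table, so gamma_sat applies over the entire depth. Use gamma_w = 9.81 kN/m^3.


Result: 145.13 kPa

Derivation:
Total stress = gamma_sat * depth
sigma = 19.8 * 10.6 = 209.88 kPa
Pore water pressure u = gamma_w * (depth - d_wt)
u = 9.81 * (10.6 - 4.0) = 64.746 kPa
Effective stress = sigma - u
sigma' = 209.88 - 64.746 = 145.13 kPa


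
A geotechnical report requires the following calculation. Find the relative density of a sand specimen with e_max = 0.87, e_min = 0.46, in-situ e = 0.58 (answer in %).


Using Dr = (e_max - e) / (e_max - e_min) * 100
e_max - e = 0.87 - 0.58 = 0.29
e_max - e_min = 0.87 - 0.46 = 0.41
Dr = 0.29 / 0.41 * 100
Dr = 70.73 %


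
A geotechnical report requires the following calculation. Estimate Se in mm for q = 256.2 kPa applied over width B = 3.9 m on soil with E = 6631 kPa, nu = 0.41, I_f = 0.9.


Result: 112.818 mm

Derivation:
Using Se = q * B * (1 - nu^2) * I_f / E
1 - nu^2 = 1 - 0.41^2 = 0.8319
Se = 256.2 * 3.9 * 0.8319 * 0.9 / 6631
Se = 0.112818 m
Convert to mm: Se = 0.112818 * 1000 = 112.818 mm


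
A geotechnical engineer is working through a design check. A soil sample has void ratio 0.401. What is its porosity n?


Using the relation n = e / (1 + e)
n = 0.401 / (1 + 0.401)
n = 0.401 / 1.401
n = 0.2862


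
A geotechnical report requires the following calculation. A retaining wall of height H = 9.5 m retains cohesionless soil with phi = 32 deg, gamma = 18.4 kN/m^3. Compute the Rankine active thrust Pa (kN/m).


Result: 255.12 kN/m

Derivation:
Compute active earth pressure coefficient:
Ka = tan^2(45 - phi/2) = tan^2(29.0) = 0.307259
Compute active force:
Pa = 0.5 * Ka * gamma * H^2
Pa = 0.5 * 0.307259 * 18.4 * 9.5^2
Pa = 255.12 kN/m


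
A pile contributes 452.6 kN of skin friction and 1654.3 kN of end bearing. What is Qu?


Using Qu = Qf + Qb
Qu = 452.6 + 1654.3
Qu = 2106.9 kN


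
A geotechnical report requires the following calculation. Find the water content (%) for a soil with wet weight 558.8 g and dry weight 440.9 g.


Result: 26.74 %

Derivation:
Using w = (m_wet - m_dry) / m_dry * 100
m_wet - m_dry = 558.8 - 440.9 = 117.9 g
w = 117.9 / 440.9 * 100
w = 26.74 %


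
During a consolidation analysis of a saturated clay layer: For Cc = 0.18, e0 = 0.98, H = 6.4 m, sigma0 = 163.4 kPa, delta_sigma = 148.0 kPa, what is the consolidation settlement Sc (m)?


Using Sc = Cc * H / (1 + e0) * log10((sigma0 + delta_sigma) / sigma0)
Stress ratio = (163.4 + 148.0) / 163.4 = 1.90575
log10(1.90575) = 0.280067
Cc * H / (1 + e0) = 0.18 * 6.4 / (1 + 0.98) = 0.581818
Sc = 0.581818 * 0.280067
Sc = 0.1629 m


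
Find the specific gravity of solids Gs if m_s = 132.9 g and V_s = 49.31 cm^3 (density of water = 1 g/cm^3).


Using Gs = m_s / (V_s * rho_w)
Since rho_w = 1 g/cm^3:
Gs = 132.9 / 49.31
Gs = 2.695


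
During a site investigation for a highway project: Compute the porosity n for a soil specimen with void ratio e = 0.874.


Using the relation n = e / (1 + e)
n = 0.874 / (1 + 0.874)
n = 0.874 / 1.874
n = 0.4664


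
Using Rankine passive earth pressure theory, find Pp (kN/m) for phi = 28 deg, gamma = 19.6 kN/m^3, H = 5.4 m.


Compute passive earth pressure coefficient:
Kp = tan^2(45 + phi/2) = tan^2(59.0) = 2.769826
Compute passive force:
Pp = 0.5 * Kp * gamma * H^2
Pp = 0.5 * 2.769826 * 19.6 * 5.4^2
Pp = 791.53 kN/m


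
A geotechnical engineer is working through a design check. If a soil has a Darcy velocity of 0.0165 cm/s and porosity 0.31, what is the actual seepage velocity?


Using v_s = v_d / n
v_s = 0.0165 / 0.31
v_s = 0.05323 cm/s


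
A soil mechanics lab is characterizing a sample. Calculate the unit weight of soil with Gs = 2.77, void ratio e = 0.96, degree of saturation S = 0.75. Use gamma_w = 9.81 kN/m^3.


Result: 17.468 kN/m^3

Derivation:
Using gamma = gamma_w * (Gs + S*e) / (1 + e)
Numerator: Gs + S*e = 2.77 + 0.75*0.96 = 3.49
Denominator: 1 + e = 1 + 0.96 = 1.96
gamma = 9.81 * 3.49 / 1.96
gamma = 17.468 kN/m^3


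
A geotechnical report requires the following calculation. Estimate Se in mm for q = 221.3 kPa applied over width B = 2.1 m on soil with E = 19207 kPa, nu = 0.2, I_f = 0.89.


Using Se = q * B * (1 - nu^2) * I_f / E
1 - nu^2 = 1 - 0.2^2 = 0.96
Se = 221.3 * 2.1 * 0.96 * 0.89 / 19207
Se = 0.020673 m
Convert to mm: Se = 0.020673 * 1000 = 20.673 mm


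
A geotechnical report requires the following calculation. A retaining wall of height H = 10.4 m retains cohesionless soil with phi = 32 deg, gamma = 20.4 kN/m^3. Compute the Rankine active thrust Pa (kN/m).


Compute active earth pressure coefficient:
Ka = tan^2(45 - phi/2) = tan^2(29.0) = 0.307259
Compute active force:
Pa = 0.5 * Ka * gamma * H^2
Pa = 0.5 * 0.307259 * 20.4 * 10.4^2
Pa = 338.98 kN/m


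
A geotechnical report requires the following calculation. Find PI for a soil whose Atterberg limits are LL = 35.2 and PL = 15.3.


Using PI = LL - PL
PI = 35.2 - 15.3
PI = 19.9


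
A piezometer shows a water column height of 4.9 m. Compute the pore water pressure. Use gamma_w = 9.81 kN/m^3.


Using u = gamma_w * h_w
u = 9.81 * 4.9
u = 48.07 kPa


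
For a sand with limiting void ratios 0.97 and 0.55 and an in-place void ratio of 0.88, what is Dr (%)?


Using Dr = (e_max - e) / (e_max - e_min) * 100
e_max - e = 0.97 - 0.88 = 0.09
e_max - e_min = 0.97 - 0.55 = 0.42
Dr = 0.09 / 0.42 * 100
Dr = 21.43 %


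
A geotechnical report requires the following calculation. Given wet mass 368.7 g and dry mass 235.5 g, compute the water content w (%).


Using w = (m_wet - m_dry) / m_dry * 100
m_wet - m_dry = 368.7 - 235.5 = 133.2 g
w = 133.2 / 235.5 * 100
w = 56.56 %


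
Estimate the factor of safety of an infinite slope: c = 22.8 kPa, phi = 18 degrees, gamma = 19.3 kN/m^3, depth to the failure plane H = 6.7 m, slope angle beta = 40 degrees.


Result: 0.745

Derivation:
Using Fs = c / (gamma*H*sin(beta)*cos(beta)) + tan(phi)/tan(beta)
Cohesion contribution = 22.8 / (19.3*6.7*sin(40)*cos(40))
Cohesion contribution = 0.358081
Friction contribution = tan(18)/tan(40) = 0.387224
Fs = 0.358081 + 0.387224
Fs = 0.745


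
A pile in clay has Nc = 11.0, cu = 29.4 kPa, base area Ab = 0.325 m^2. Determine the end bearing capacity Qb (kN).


Using Qb = Nc * cu * Ab
Qb = 11.0 * 29.4 * 0.325
Qb = 105.1 kN


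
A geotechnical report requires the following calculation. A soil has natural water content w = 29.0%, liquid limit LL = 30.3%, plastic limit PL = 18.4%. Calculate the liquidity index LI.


First compute the plasticity index:
PI = LL - PL = 30.3 - 18.4 = 11.9
Then compute the liquidity index:
LI = (w - PL) / PI
LI = (29.0 - 18.4) / 11.9
LI = 0.891


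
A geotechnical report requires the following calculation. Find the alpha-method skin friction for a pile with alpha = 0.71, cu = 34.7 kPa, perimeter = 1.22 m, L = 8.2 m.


Using Qs = alpha * cu * perimeter * L
Qs = 0.71 * 34.7 * 1.22 * 8.2
Qs = 246.47 kN


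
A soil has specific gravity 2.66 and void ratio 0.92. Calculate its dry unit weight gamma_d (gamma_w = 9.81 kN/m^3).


Result: 13.591 kN/m^3

Derivation:
Using gamma_d = Gs * gamma_w / (1 + e)
gamma_d = 2.66 * 9.81 / (1 + 0.92)
gamma_d = 2.66 * 9.81 / 1.92
gamma_d = 13.591 kN/m^3


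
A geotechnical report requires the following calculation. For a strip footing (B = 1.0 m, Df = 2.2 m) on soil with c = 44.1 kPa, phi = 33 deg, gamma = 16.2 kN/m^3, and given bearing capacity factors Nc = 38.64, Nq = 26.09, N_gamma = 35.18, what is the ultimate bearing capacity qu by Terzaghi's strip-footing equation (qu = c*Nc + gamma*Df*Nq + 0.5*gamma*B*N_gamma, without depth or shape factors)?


Compute qu = c*Nc + gamma*Df*Nq + 0.5*gamma*B*N_gamma
Term 1: 44.1 * 38.64 = 1704.024
Term 2: 16.2 * 2.2 * 26.09 = 929.8476
Term 3: 0.5 * 16.2 * 1.0 * 35.18 = 284.958
qu = 1704.024 + 929.8476 + 284.958
qu = 2918.83 kPa


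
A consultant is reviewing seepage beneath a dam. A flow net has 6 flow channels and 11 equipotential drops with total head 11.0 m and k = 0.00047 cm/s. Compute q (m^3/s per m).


Result: 2.82e-05 m^3/s per m

Derivation:
Convert k to m/s for unit consistency with H:
k = 0.00047 cm/s = 0.00047 / 100 m/s = 4.7e-06 m/s
Using q = k * H * Nf / Nd
Nf / Nd = 6 / 11 = 0.5455
q = 4.7e-06 * 11.0 * 0.5455
q = 2.82e-05 m^3/s per m


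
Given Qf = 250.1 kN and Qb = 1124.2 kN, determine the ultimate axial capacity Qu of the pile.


Using Qu = Qf + Qb
Qu = 250.1 + 1124.2
Qu = 1374.3 kN


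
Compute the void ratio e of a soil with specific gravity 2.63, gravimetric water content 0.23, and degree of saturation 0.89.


Using the relation e = Gs * w / S
e = 2.63 * 0.23 / 0.89
e = 0.6797


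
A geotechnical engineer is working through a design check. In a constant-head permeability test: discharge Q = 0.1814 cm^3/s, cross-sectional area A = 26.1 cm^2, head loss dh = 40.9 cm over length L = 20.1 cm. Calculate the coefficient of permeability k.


Compute hydraulic gradient:
i = dh / L = 40.9 / 20.1 = 2.03483
Then apply Darcy's law:
k = Q / (A * i)
k = 0.1814 / (26.1 * 2.03483)
k = 0.1814 / 53.109
k = 0.003416 cm/s


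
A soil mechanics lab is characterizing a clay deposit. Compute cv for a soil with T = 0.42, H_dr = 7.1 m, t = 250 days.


Using cv = T * H_dr^2 / t
H_dr^2 = 7.1^2 = 50.41
cv = 0.42 * 50.41 / 250
cv = 0.08469 m^2/day


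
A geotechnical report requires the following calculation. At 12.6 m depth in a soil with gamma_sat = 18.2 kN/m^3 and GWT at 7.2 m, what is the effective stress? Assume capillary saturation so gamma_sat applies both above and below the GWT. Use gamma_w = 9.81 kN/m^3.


Total stress = gamma_sat * depth
sigma = 18.2 * 12.6 = 229.32 kPa
Pore water pressure u = gamma_w * (depth - d_wt)
u = 9.81 * (12.6 - 7.2) = 52.974 kPa
Effective stress = sigma - u
sigma' = 229.32 - 52.974 = 176.35 kPa


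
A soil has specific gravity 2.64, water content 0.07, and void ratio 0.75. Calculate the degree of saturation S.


Result: 0.2464

Derivation:
Using S = Gs * w / e
S = 2.64 * 0.07 / 0.75
S = 0.2464


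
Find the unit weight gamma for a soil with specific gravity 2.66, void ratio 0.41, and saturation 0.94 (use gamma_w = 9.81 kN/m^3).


Using gamma = gamma_w * (Gs + S*e) / (1 + e)
Numerator: Gs + S*e = 2.66 + 0.94*0.41 = 3.0454
Denominator: 1 + e = 1 + 0.41 = 1.41
gamma = 9.81 * 3.0454 / 1.41
gamma = 21.188 kN/m^3


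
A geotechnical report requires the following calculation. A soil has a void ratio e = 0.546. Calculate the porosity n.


Using the relation n = e / (1 + e)
n = 0.546 / (1 + 0.546)
n = 0.546 / 1.546
n = 0.3532


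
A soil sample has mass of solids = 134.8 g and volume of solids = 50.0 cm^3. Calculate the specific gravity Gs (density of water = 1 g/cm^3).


Result: 2.696

Derivation:
Using Gs = m_s / (V_s * rho_w)
Since rho_w = 1 g/cm^3:
Gs = 134.8 / 50.0
Gs = 2.696


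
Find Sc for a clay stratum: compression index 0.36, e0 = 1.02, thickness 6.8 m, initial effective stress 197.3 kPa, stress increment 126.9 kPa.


Using Sc = Cc * H / (1 + e0) * log10((sigma0 + delta_sigma) / sigma0)
Stress ratio = (197.3 + 126.9) / 197.3 = 1.64318
log10(1.64318) = 0.215686
Cc * H / (1 + e0) = 0.36 * 6.8 / (1 + 1.02) = 1.21188
Sc = 1.21188 * 0.215686
Sc = 0.2614 m


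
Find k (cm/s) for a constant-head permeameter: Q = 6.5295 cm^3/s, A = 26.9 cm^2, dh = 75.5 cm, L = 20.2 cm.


Result: 0.064943 cm/s

Derivation:
Compute hydraulic gradient:
i = dh / L = 75.5 / 20.2 = 3.73762
Then apply Darcy's law:
k = Q / (A * i)
k = 6.5295 / (26.9 * 3.73762)
k = 6.5295 / 100.542
k = 0.064943 cm/s


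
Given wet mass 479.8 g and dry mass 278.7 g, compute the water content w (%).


Using w = (m_wet - m_dry) / m_dry * 100
m_wet - m_dry = 479.8 - 278.7 = 201.1 g
w = 201.1 / 278.7 * 100
w = 72.16 %


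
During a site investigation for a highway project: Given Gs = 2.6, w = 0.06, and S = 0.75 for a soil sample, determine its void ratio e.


Using the relation e = Gs * w / S
e = 2.6 * 0.06 / 0.75
e = 0.208


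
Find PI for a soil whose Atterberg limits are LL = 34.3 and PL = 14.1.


Using PI = LL - PL
PI = 34.3 - 14.1
PI = 20.2


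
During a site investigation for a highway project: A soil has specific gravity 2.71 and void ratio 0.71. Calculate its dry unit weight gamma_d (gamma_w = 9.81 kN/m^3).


Using gamma_d = Gs * gamma_w / (1 + e)
gamma_d = 2.71 * 9.81 / (1 + 0.71)
gamma_d = 2.71 * 9.81 / 1.71
gamma_d = 15.547 kN/m^3


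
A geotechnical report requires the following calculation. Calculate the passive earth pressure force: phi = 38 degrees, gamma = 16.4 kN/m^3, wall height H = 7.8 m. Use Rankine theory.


Compute passive earth pressure coefficient:
Kp = tan^2(45 + phi/2) = tan^2(64.0) = 4.203746
Compute passive force:
Pp = 0.5 * Kp * gamma * H^2
Pp = 0.5 * 4.203746 * 16.4 * 7.8^2
Pp = 2097.2 kN/m


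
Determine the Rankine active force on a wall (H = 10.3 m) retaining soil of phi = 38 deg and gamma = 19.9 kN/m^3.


Compute active earth pressure coefficient:
Ka = tan^2(45 - phi/2) = tan^2(26.0) = 0.237883
Compute active force:
Pa = 0.5 * Ka * gamma * H^2
Pa = 0.5 * 0.237883 * 19.9 * 10.3^2
Pa = 251.11 kN/m


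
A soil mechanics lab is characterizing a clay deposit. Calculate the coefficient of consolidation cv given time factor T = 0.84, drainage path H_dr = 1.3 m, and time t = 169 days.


Using cv = T * H_dr^2 / t
H_dr^2 = 1.3^2 = 1.69
cv = 0.84 * 1.69 / 169
cv = 0.0084 m^2/day


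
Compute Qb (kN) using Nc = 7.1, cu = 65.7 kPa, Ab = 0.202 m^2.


Result: 94.23 kN

Derivation:
Using Qb = Nc * cu * Ab
Qb = 7.1 * 65.7 * 0.202
Qb = 94.23 kN


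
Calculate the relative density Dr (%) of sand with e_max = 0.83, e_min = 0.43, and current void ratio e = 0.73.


Using Dr = (e_max - e) / (e_max - e_min) * 100
e_max - e = 0.83 - 0.73 = 0.1
e_max - e_min = 0.83 - 0.43 = 0.4
Dr = 0.1 / 0.4 * 100
Dr = 25.0 %


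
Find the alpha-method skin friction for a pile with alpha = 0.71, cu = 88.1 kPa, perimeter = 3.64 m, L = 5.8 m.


Result: 1320.58 kN

Derivation:
Using Qs = alpha * cu * perimeter * L
Qs = 0.71 * 88.1 * 3.64 * 5.8
Qs = 1320.58 kN


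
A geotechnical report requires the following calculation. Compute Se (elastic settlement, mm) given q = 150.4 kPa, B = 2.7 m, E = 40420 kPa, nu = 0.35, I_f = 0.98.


Using Se = q * B * (1 - nu^2) * I_f / E
1 - nu^2 = 1 - 0.35^2 = 0.8775
Se = 150.4 * 2.7 * 0.8775 * 0.98 / 40420
Se = 0.008639 m
Convert to mm: Se = 0.008639 * 1000 = 8.639 mm


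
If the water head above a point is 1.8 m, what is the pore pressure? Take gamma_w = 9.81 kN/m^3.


Using u = gamma_w * h_w
u = 9.81 * 1.8
u = 17.66 kPa


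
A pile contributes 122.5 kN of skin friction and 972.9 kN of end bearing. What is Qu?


Using Qu = Qf + Qb
Qu = 122.5 + 972.9
Qu = 1095.4 kN


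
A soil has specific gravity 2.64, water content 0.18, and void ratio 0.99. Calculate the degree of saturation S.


Result: 0.48

Derivation:
Using S = Gs * w / e
S = 2.64 * 0.18 / 0.99
S = 0.48


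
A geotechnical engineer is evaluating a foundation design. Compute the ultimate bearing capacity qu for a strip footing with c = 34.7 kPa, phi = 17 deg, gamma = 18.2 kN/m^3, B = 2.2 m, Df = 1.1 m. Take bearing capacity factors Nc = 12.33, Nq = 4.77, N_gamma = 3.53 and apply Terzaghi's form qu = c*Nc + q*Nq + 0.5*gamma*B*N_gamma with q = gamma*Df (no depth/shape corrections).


Result: 594.02 kPa

Derivation:
Compute qu = c*Nc + gamma*Df*Nq + 0.5*gamma*B*N_gamma
Term 1: 34.7 * 12.33 = 427.851
Term 2: 18.2 * 1.1 * 4.77 = 95.4954
Term 3: 0.5 * 18.2 * 2.2 * 3.53 = 70.6706
qu = 427.851 + 95.4954 + 70.6706
qu = 594.02 kPa


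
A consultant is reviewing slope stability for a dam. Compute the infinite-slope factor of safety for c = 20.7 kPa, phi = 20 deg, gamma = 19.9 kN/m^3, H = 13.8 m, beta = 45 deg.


Using Fs = c / (gamma*H*sin(beta)*cos(beta)) + tan(phi)/tan(beta)
Cohesion contribution = 20.7 / (19.9*13.8*sin(45)*cos(45))
Cohesion contribution = 0.150754
Friction contribution = tan(20)/tan(45) = 0.36397
Fs = 0.150754 + 0.36397
Fs = 0.515


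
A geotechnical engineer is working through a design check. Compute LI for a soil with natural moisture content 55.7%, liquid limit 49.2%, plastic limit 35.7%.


First compute the plasticity index:
PI = LL - PL = 49.2 - 35.7 = 13.5
Then compute the liquidity index:
LI = (w - PL) / PI
LI = (55.7 - 35.7) / 13.5
LI = 1.481


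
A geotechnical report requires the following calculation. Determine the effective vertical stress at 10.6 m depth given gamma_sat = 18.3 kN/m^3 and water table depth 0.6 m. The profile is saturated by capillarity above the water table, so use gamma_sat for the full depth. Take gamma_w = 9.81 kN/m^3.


Total stress = gamma_sat * depth
sigma = 18.3 * 10.6 = 193.98 kPa
Pore water pressure u = gamma_w * (depth - d_wt)
u = 9.81 * (10.6 - 0.6) = 98.1 kPa
Effective stress = sigma - u
sigma' = 193.98 - 98.1 = 95.88 kPa


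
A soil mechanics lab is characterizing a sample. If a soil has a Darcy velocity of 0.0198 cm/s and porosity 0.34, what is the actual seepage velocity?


Result: 0.05824 cm/s

Derivation:
Using v_s = v_d / n
v_s = 0.0198 / 0.34
v_s = 0.05824 cm/s


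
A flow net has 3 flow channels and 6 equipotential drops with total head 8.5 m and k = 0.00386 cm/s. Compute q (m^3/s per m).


Convert k to m/s for unit consistency with H:
k = 0.00386 cm/s = 0.00386 / 100 m/s = 3.86e-05 m/s
Using q = k * H * Nf / Nd
Nf / Nd = 3 / 6 = 0.5
q = 3.86e-05 * 8.5 * 0.5
q = 0.0001641 m^3/s per m


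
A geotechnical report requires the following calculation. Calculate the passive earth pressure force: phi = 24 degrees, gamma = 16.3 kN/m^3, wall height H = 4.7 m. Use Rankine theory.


Result: 426.89 kN/m

Derivation:
Compute passive earth pressure coefficient:
Kp = tan^2(45 + phi/2) = tan^2(57.0) = 2.371184
Compute passive force:
Pp = 0.5 * Kp * gamma * H^2
Pp = 0.5 * 2.371184 * 16.3 * 4.7^2
Pp = 426.89 kN/m


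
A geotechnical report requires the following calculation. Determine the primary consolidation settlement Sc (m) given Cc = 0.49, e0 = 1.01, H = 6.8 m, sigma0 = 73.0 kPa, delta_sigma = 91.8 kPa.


Using Sc = Cc * H / (1 + e0) * log10((sigma0 + delta_sigma) / sigma0)
Stress ratio = (73.0 + 91.8) / 73.0 = 2.25753
log10(2.25753) = 0.353634
Cc * H / (1 + e0) = 0.49 * 6.8 / (1 + 1.01) = 1.65771
Sc = 1.65771 * 0.353634
Sc = 0.5862 m


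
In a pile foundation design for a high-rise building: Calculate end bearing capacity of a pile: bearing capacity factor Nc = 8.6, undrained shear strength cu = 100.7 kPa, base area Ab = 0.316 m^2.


Using Qb = Nc * cu * Ab
Qb = 8.6 * 100.7 * 0.316
Qb = 273.66 kN


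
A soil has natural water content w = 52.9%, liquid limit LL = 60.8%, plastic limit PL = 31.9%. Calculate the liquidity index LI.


Result: 0.727

Derivation:
First compute the plasticity index:
PI = LL - PL = 60.8 - 31.9 = 28.9
Then compute the liquidity index:
LI = (w - PL) / PI
LI = (52.9 - 31.9) / 28.9
LI = 0.727


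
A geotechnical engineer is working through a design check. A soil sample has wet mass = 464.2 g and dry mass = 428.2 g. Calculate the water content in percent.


Using w = (m_wet - m_dry) / m_dry * 100
m_wet - m_dry = 464.2 - 428.2 = 36.0 g
w = 36.0 / 428.2 * 100
w = 8.41 %


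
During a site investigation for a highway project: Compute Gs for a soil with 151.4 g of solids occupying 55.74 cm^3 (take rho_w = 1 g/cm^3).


Result: 2.716

Derivation:
Using Gs = m_s / (V_s * rho_w)
Since rho_w = 1 g/cm^3:
Gs = 151.4 / 55.74
Gs = 2.716


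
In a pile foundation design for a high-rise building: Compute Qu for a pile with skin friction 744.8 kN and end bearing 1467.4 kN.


Using Qu = Qf + Qb
Qu = 744.8 + 1467.4
Qu = 2212.2 kN


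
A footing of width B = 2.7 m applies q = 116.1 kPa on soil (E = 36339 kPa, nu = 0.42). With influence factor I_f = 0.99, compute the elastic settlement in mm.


Using Se = q * B * (1 - nu^2) * I_f / E
1 - nu^2 = 1 - 0.42^2 = 0.8236
Se = 116.1 * 2.7 * 0.8236 * 0.99 / 36339
Se = 0.007034 m
Convert to mm: Se = 0.007034 * 1000 = 7.034 mm


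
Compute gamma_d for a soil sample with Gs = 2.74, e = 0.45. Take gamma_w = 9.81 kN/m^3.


Using gamma_d = Gs * gamma_w / (1 + e)
gamma_d = 2.74 * 9.81 / (1 + 0.45)
gamma_d = 2.74 * 9.81 / 1.45
gamma_d = 18.538 kN/m^3


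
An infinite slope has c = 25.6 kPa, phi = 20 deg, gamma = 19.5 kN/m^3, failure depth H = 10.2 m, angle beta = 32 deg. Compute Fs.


Using Fs = c / (gamma*H*sin(beta)*cos(beta)) + tan(phi)/tan(beta)
Cohesion contribution = 25.6 / (19.5*10.2*sin(32)*cos(32))
Cohesion contribution = 0.286401
Friction contribution = tan(20)/tan(32) = 0.582474
Fs = 0.286401 + 0.582474
Fs = 0.869


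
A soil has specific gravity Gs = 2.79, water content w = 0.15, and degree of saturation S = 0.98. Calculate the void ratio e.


Result: 0.427

Derivation:
Using the relation e = Gs * w / S
e = 2.79 * 0.15 / 0.98
e = 0.427


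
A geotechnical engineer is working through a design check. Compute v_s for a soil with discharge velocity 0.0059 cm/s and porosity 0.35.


Using v_s = v_d / n
v_s = 0.0059 / 0.35
v_s = 0.01686 cm/s


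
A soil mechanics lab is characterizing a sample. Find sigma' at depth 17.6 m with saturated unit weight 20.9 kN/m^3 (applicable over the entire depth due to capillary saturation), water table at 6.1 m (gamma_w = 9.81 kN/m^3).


Total stress = gamma_sat * depth
sigma = 20.9 * 17.6 = 367.84 kPa
Pore water pressure u = gamma_w * (depth - d_wt)
u = 9.81 * (17.6 - 6.1) = 112.815 kPa
Effective stress = sigma - u
sigma' = 367.84 - 112.815 = 255.03 kPa


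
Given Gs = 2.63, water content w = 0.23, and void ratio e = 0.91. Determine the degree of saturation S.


Result: 0.6647

Derivation:
Using S = Gs * w / e
S = 2.63 * 0.23 / 0.91
S = 0.6647


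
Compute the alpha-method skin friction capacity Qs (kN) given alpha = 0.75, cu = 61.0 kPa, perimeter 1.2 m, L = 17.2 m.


Result: 944.28 kN

Derivation:
Using Qs = alpha * cu * perimeter * L
Qs = 0.75 * 61.0 * 1.2 * 17.2
Qs = 944.28 kN


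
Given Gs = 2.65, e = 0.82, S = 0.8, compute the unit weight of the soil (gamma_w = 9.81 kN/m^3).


Using gamma = gamma_w * (Gs + S*e) / (1 + e)
Numerator: Gs + S*e = 2.65 + 0.8*0.82 = 3.306
Denominator: 1 + e = 1 + 0.82 = 1.82
gamma = 9.81 * 3.306 / 1.82
gamma = 17.82 kN/m^3


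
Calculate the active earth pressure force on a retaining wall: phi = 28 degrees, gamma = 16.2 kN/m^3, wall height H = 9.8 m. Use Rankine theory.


Compute active earth pressure coefficient:
Ka = tan^2(45 - phi/2) = tan^2(31.0) = 0.361033
Compute active force:
Pa = 0.5 * Ka * gamma * H^2
Pa = 0.5 * 0.361033 * 16.2 * 9.8^2
Pa = 280.86 kN/m


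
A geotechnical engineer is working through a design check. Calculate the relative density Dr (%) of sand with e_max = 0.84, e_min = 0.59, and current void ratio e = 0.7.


Using Dr = (e_max - e) / (e_max - e_min) * 100
e_max - e = 0.84 - 0.7 = 0.14
e_max - e_min = 0.84 - 0.59 = 0.25
Dr = 0.14 / 0.25 * 100
Dr = 56.0 %


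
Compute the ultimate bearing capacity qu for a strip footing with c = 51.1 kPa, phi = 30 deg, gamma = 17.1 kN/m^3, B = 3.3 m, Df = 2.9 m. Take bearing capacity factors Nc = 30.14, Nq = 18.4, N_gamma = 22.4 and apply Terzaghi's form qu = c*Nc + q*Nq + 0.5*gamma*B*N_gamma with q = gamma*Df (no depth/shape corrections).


Compute qu = c*Nc + gamma*Df*Nq + 0.5*gamma*B*N_gamma
Term 1: 51.1 * 30.14 = 1540.154
Term 2: 17.1 * 2.9 * 18.4 = 912.456
Term 3: 0.5 * 17.1 * 3.3 * 22.4 = 632.016
qu = 1540.154 + 912.456 + 632.016
qu = 3084.63 kPa


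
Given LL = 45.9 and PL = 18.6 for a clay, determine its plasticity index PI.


Using PI = LL - PL
PI = 45.9 - 18.6
PI = 27.3


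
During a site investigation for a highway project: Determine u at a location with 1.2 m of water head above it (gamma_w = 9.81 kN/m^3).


Using u = gamma_w * h_w
u = 9.81 * 1.2
u = 11.77 kPa


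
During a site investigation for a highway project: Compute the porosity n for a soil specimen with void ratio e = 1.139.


Using the relation n = e / (1 + e)
n = 1.139 / (1 + 1.139)
n = 1.139 / 2.139
n = 0.5325


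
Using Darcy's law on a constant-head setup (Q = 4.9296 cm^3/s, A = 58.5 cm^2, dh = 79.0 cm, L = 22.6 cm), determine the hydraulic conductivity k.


Result: 0.024107 cm/s

Derivation:
Compute hydraulic gradient:
i = dh / L = 79.0 / 22.6 = 3.49558
Then apply Darcy's law:
k = Q / (A * i)
k = 4.9296 / (58.5 * 3.49558)
k = 4.9296 / 204.491
k = 0.024107 cm/s


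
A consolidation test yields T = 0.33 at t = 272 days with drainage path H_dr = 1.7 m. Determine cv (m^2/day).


Using cv = T * H_dr^2 / t
H_dr^2 = 1.7^2 = 2.89
cv = 0.33 * 2.89 / 272
cv = 0.00351 m^2/day


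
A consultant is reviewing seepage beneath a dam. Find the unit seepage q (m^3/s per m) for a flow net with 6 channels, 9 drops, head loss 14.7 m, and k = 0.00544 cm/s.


Result: 0.0005331 m^3/s per m

Derivation:
Convert k to m/s for unit consistency with H:
k = 0.00544 cm/s = 0.00544 / 100 m/s = 5.44e-05 m/s
Using q = k * H * Nf / Nd
Nf / Nd = 6 / 9 = 0.6667
q = 5.44e-05 * 14.7 * 0.6667
q = 0.0005331 m^3/s per m


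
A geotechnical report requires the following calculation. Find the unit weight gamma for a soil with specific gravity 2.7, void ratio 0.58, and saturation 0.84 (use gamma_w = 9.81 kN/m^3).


Using gamma = gamma_w * (Gs + S*e) / (1 + e)
Numerator: Gs + S*e = 2.7 + 0.84*0.58 = 3.1872
Denominator: 1 + e = 1 + 0.58 = 1.58
gamma = 9.81 * 3.1872 / 1.58
gamma = 19.789 kN/m^3


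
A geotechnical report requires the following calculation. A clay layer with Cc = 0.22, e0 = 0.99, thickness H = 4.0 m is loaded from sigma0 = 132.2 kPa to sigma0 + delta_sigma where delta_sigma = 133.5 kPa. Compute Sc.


Using Sc = Cc * H / (1 + e0) * log10((sigma0 + delta_sigma) / sigma0)
Stress ratio = (132.2 + 133.5) / 132.2 = 2.00983
log10(2.00983) = 0.30316
Cc * H / (1 + e0) = 0.22 * 4.0 / (1 + 0.99) = 0.442211
Sc = 0.442211 * 0.30316
Sc = 0.1341 m


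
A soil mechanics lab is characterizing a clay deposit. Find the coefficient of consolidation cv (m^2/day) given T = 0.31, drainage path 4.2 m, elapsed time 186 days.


Using cv = T * H_dr^2 / t
H_dr^2 = 4.2^2 = 17.64
cv = 0.31 * 17.64 / 186
cv = 0.0294 m^2/day


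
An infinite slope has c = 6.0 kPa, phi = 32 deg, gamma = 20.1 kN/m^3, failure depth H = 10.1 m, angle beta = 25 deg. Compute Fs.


Result: 1.417

Derivation:
Using Fs = c / (gamma*H*sin(beta)*cos(beta)) + tan(phi)/tan(beta)
Cohesion contribution = 6.0 / (20.1*10.1*sin(25)*cos(25))
Cohesion contribution = 0.0771631
Friction contribution = tan(32)/tan(25) = 1.34004
Fs = 0.0771631 + 1.34004
Fs = 1.417


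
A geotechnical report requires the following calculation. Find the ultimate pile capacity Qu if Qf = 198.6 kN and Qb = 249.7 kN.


Result: 448.3 kN

Derivation:
Using Qu = Qf + Qb
Qu = 198.6 + 249.7
Qu = 448.3 kN


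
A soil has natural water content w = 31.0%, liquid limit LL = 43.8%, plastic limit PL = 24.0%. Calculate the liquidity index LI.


First compute the plasticity index:
PI = LL - PL = 43.8 - 24.0 = 19.8
Then compute the liquidity index:
LI = (w - PL) / PI
LI = (31.0 - 24.0) / 19.8
LI = 0.354


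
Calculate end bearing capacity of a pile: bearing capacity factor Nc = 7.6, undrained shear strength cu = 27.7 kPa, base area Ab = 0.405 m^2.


Result: 85.26 kN

Derivation:
Using Qb = Nc * cu * Ab
Qb = 7.6 * 27.7 * 0.405
Qb = 85.26 kN


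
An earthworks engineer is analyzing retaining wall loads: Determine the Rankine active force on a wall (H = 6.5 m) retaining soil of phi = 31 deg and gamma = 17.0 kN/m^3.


Result: 114.96 kN/m

Derivation:
Compute active earth pressure coefficient:
Ka = tan^2(45 - phi/2) = tan^2(29.5) = 0.320099
Compute active force:
Pa = 0.5 * Ka * gamma * H^2
Pa = 0.5 * 0.320099 * 17.0 * 6.5^2
Pa = 114.96 kN/m


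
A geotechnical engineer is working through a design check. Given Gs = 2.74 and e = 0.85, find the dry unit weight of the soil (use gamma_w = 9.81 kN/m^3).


Using gamma_d = Gs * gamma_w / (1 + e)
gamma_d = 2.74 * 9.81 / (1 + 0.85)
gamma_d = 2.74 * 9.81 / 1.85
gamma_d = 14.529 kN/m^3


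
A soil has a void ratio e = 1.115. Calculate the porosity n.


Result: 0.5272

Derivation:
Using the relation n = e / (1 + e)
n = 1.115 / (1 + 1.115)
n = 1.115 / 2.115
n = 0.5272


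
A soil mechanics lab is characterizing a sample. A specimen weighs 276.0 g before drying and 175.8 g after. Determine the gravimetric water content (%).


Using w = (m_wet - m_dry) / m_dry * 100
m_wet - m_dry = 276.0 - 175.8 = 100.2 g
w = 100.2 / 175.8 * 100
w = 57.0 %


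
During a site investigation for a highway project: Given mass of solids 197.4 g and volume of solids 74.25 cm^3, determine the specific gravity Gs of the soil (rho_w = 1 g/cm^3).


Result: 2.659

Derivation:
Using Gs = m_s / (V_s * rho_w)
Since rho_w = 1 g/cm^3:
Gs = 197.4 / 74.25
Gs = 2.659


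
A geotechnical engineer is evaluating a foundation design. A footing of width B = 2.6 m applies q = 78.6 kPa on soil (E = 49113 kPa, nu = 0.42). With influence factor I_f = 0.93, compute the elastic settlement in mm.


Using Se = q * B * (1 - nu^2) * I_f / E
1 - nu^2 = 1 - 0.42^2 = 0.8236
Se = 78.6 * 2.6 * 0.8236 * 0.93 / 49113
Se = 0.003187 m
Convert to mm: Se = 0.003187 * 1000 = 3.187 mm


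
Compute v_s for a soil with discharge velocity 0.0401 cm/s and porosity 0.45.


Using v_s = v_d / n
v_s = 0.0401 / 0.45
v_s = 0.08911 cm/s
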